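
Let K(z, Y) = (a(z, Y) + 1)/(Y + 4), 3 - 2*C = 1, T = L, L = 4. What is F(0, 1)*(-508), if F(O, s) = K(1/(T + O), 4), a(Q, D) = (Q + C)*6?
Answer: -2159/4 ≈ -539.75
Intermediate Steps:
T = 4
C = 1 (C = 3/2 - 1/2*1 = 3/2 - 1/2 = 1)
a(Q, D) = 6 + 6*Q (a(Q, D) = (Q + 1)*6 = (1 + Q)*6 = 6 + 6*Q)
K(z, Y) = (7 + 6*z)/(4 + Y) (K(z, Y) = ((6 + 6*z) + 1)/(Y + 4) = (7 + 6*z)/(4 + Y))
F(O, s) = 7/8 + 3/(4*(4 + O)) (F(O, s) = (7 + 6/(4 + O))/(4 + 4) = (7 + 6/(4 + O))/8 = 7/8 + 3/(4*(4 + O)))
F(0, 1)*(-508) = ((34 + 7*0)/(8*(4 + 0)))*(-508) = ((1/8)*(34 + 0)/4)*(-508) = ((1/8)*(1/4)*34)*(-508) = (17/16)*(-508) = -2159/4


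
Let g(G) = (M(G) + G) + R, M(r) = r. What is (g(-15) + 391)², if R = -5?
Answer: 126736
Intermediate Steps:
g(G) = -5 + 2*G (g(G) = (G + G) - 5 = 2*G - 5 = -5 + 2*G)
(g(-15) + 391)² = ((-5 + 2*(-15)) + 391)² = ((-5 - 30) + 391)² = (-35 + 391)² = 356² = 126736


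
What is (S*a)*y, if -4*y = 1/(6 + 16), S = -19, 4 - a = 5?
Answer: -19/88 ≈ -0.21591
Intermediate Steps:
a = -1 (a = 4 - 1*5 = 4 - 5 = -1)
y = -1/88 (y = -1/(4*(6 + 16)) = -1/4/22 = -1/4*1/22 = -1/88 ≈ -0.011364)
(S*a)*y = -19*(-1)*(-1/88) = 19*(-1/88) = -19/88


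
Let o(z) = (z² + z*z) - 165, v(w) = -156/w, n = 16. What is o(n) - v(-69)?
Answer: 7929/23 ≈ 344.74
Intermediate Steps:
o(z) = -165 + 2*z² (o(z) = (z² + z²) - 165 = 2*z² - 165 = -165 + 2*z²)
o(n) - v(-69) = (-165 + 2*16²) - (-156)/(-69) = (-165 + 2*256) - (-156)*(-1)/69 = (-165 + 512) - 1*52/23 = 347 - 52/23 = 7929/23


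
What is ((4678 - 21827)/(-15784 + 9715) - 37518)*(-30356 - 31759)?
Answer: 4714105973065/2023 ≈ 2.3303e+9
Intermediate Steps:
((4678 - 21827)/(-15784 + 9715) - 37518)*(-30356 - 31759) = (-17149/(-6069) - 37518)*(-62115) = (-17149*(-1/6069) - 37518)*(-62115) = (17149/6069 - 37518)*(-62115) = -227679593/6069*(-62115) = 4714105973065/2023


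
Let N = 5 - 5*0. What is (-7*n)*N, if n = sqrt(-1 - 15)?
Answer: -140*I ≈ -140.0*I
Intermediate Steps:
n = 4*I (n = sqrt(-16) = 4*I ≈ 4.0*I)
N = 5 (N = 5 + 0 = 5)
(-7*n)*N = -28*I*5 = -140*I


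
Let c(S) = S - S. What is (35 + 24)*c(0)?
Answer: 0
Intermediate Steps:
c(S) = 0
(35 + 24)*c(0) = (35 + 24)*0 = 59*0 = 0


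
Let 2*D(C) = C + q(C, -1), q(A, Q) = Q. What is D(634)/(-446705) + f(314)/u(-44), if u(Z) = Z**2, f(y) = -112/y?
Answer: -7576018/8486054885 ≈ -0.00089276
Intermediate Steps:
D(C) = -1/2 + C/2 (D(C) = (C - 1)/2 = (-1 + C)/2 = -1/2 + C/2)
D(634)/(-446705) + f(314)/u(-44) = (-1/2 + (1/2)*634)/(-446705) + (-112/314)/((-44)**2) = (-1/2 + 317)*(-1/446705) - 112*1/314/1936 = (633/2)*(-1/446705) - 56/157*1/1936 = -633/893410 - 7/37994 = -7576018/8486054885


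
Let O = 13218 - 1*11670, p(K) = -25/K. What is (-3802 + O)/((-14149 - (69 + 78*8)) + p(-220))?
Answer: 99176/653043 ≈ 0.15187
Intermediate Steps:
O = 1548 (O = 13218 - 11670 = 1548)
(-3802 + O)/((-14149 - (69 + 78*8)) + p(-220)) = (-3802 + 1548)/((-14149 - (69 + 78*8)) - 25/(-220)) = -2254/((-14149 - (69 + 624)) - 25*(-1/220)) = -2254/((-14149 - 1*693) + 5/44) = -2254/((-14149 - 693) + 5/44) = -2254/(-14842 + 5/44) = -2254/(-653043/44) = -2254*(-44/653043) = 99176/653043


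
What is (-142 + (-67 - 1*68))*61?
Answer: -16897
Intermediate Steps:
(-142 + (-67 - 1*68))*61 = (-142 + (-67 - 68))*61 = (-142 - 135)*61 = -277*61 = -16897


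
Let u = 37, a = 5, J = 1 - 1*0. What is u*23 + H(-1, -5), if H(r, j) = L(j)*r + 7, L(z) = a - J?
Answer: 854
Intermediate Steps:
J = 1 (J = 1 + 0 = 1)
L(z) = 4 (L(z) = 5 - 1*1 = 5 - 1 = 4)
H(r, j) = 7 + 4*r (H(r, j) = 4*r + 7 = 7 + 4*r)
u*23 + H(-1, -5) = 37*23 + (7 + 4*(-1)) = 851 + (7 - 4) = 851 + 3 = 854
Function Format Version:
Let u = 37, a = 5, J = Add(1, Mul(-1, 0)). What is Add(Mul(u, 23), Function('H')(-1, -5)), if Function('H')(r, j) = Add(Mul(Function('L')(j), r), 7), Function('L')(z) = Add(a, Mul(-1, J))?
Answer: 854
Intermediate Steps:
J = 1 (J = Add(1, 0) = 1)
Function('L')(z) = 4 (Function('L')(z) = Add(5, Mul(-1, 1)) = Add(5, -1) = 4)
Function('H')(r, j) = Add(7, Mul(4, r)) (Function('H')(r, j) = Add(Mul(4, r), 7) = Add(7, Mul(4, r)))
Add(Mul(u, 23), Function('H')(-1, -5)) = Add(Mul(37, 23), Add(7, Mul(4, -1))) = Add(851, Add(7, -4)) = Add(851, 3) = 854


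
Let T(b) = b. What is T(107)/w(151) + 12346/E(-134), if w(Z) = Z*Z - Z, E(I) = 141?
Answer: 31072443/354850 ≈ 87.565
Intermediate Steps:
w(Z) = Z**2 - Z
T(107)/w(151) + 12346/E(-134) = 107/((151*(-1 + 151))) + 12346/141 = 107/((151*150)) + 12346*(1/141) = 107/22650 + 12346/141 = 31072443/354850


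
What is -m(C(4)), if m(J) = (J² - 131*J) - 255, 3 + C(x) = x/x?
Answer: -11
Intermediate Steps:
C(x) = -2 (C(x) = -3 + x/x = -3 + 1 = -2)
m(J) = -255 + J² - 131*J
-m(C(4)) = -(-255 + (-2)² - 131*(-2)) = -(-255 + 4 + 262) = -1*11 = -11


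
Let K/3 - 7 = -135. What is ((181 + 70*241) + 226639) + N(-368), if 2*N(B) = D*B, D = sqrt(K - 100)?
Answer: 243690 - 4048*I ≈ 2.4369e+5 - 4048.0*I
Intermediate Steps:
K = -384 (K = 21 + 3*(-135) = 21 - 405 = -384)
D = 22*I (D = sqrt(-384 - 100) = sqrt(-484) = 22*I ≈ 22.0*I)
N(B) = 11*I*B (N(B) = ((22*I)*B)/2 = (22*I*B)/2 = 11*I*B)
((181 + 70*241) + 226639) + N(-368) = ((181 + 70*241) + 226639) + 11*I*(-368) = ((181 + 16870) + 226639) - 4048*I = (17051 + 226639) - 4048*I = 243690 - 4048*I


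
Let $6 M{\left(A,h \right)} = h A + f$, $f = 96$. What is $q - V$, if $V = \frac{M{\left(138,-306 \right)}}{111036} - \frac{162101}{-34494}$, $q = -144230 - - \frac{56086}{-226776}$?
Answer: $- \frac{289995339978100541}{2010577004612} \approx -1.4424 \cdot 10^{5}$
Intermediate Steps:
$M{\left(A,h \right)} = 16 + \frac{A h}{6}$ ($M{\left(A,h \right)} = \frac{h A + 96}{6} = \frac{A h + 96}{6} = \frac{96 + A h}{6} = 16 + \frac{A h}{6}$)
$q = - \frac{16353979283}{113388}$ ($q = -144230 - \left(-56086\right) \left(- \frac{1}{226776}\right) = -144230 - \frac{28043}{113388} = - \frac{16353979283}{113388} \approx -1.4423 \cdot 10^{5}$)
$V = \frac{739867907}{159586491}$ ($V = \frac{16 + \frac{1}{6} \cdot 138 \left(-306\right)}{111036} - \frac{162101}{-34494} = \left(16 - 7038\right) \frac{1}{111036} - - \frac{162101}{34494} = \left(-7022\right) \frac{1}{111036} + \frac{162101}{34494} = - \frac{3511}{55518} + \frac{162101}{34494} = \frac{739867907}{159586491} \approx 4.6362$)
$q - V = - \frac{16353979283}{113388} - \frac{739867907}{159586491} = - \frac{289995339978100541}{2010577004612}$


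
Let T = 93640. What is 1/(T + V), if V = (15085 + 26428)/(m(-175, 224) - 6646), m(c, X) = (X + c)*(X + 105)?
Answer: 9475/887280513 ≈ 1.0679e-5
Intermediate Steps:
m(c, X) = (105 + X)*(X + c) (m(c, X) = (X + c)*(105 + X) = (105 + X)*(X + c))
V = 41513/9475 (V = (15085 + 26428)/((224² + 105*224 + 105*(-175) + 224*(-175)) - 6646) = 41513/((50176 + 23520 - 18375 - 39200) - 6646) = 41513/(16121 - 6646) = 41513/9475 ≈ 4.3813)
1/(T + V) = 1/(93640 + 41513/9475) = 1/(887280513/9475) = 9475/887280513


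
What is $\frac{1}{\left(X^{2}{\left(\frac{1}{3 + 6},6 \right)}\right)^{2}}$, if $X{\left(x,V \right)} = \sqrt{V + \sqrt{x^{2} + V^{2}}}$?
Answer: $\frac{81}{\left(54 + \sqrt{2917}\right)^{2}} \approx 0.0069433$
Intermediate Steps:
$X{\left(x,V \right)} = \sqrt{V + \sqrt{V^{2} + x^{2}}}$
$\frac{1}{\left(X^{2}{\left(\frac{1}{3 + 6},6 \right)}\right)^{2}} = \frac{1}{\left(\left(\sqrt{6 + \sqrt{6^{2} + \left(\frac{1}{3 + 6}\right)^{2}}}\right)^{2}\right)^{2}} = \frac{1}{\left(\left(\sqrt{6 + \sqrt{36 + \left(\frac{1}{9}\right)^{2}}}\right)^{2}\right)^{2}} = \frac{1}{\left(\left(\sqrt{6 + \sqrt{36 + \frac{1}{81}}}\right)^{2}\right)^{2}} = \frac{1}{\left(\left(\sqrt{6 + \sqrt{\frac{2917}{81}}}\right)^{2}\right)^{2}} = \frac{1}{\left(\left(\sqrt{6 + \frac{\sqrt{2917}}{9}}\right)^{2}\right)^{2}} = \frac{1}{\left(6 + \frac{\sqrt{2917}}{9}\right)^{2}}$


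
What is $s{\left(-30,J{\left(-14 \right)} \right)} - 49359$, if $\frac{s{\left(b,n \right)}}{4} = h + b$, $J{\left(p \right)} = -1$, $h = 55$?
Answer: $-49259$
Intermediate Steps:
$s{\left(b,n \right)} = 220 + 4 b$ ($s{\left(b,n \right)} = 4 \left(55 + b\right) = 220 + 4 b$)
$s{\left(-30,J{\left(-14 \right)} \right)} - 49359 = \left(220 + 4 \left(-30\right)\right) - 49359 = \left(220 - 120\right) - 49359 = 100 - 49359 = -49259$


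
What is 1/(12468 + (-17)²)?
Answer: 1/12757 ≈ 7.8388e-5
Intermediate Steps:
1/(12468 + (-17)²) = 1/(12468 + 289) = 1/12757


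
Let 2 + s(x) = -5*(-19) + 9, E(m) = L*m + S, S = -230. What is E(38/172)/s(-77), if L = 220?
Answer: -1300/731 ≈ -1.7784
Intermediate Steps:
E(m) = -230 + 220*m (E(m) = 220*m - 230 = -230 + 220*m)
s(x) = 102 (s(x) = -2 + (-5*(-19) + 9) = -2 + (95 + 9) = -2 + 104 = 102)
E(38/172)/s(-77) = (-230 + 220*(38/172))/102 = (-230 + 220*(38*(1/172)))*(1/102) = (-230 + 220*(19/86))*(1/102) = (-230 + 2090/43)*(1/102) = -7800/43*1/102 = -1300/731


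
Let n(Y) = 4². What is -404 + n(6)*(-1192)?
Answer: -19476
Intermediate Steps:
n(Y) = 16
-404 + n(6)*(-1192) = -404 + 16*(-1192) = -404 - 19072 = -19476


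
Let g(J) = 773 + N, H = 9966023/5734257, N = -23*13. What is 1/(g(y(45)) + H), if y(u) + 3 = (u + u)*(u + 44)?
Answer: 5734257/2728003841 ≈ 0.0021020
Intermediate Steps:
y(u) = -3 + 2*u*(44 + u) (y(u) = -3 + (u + u)*(u + 44) = -3 + (2*u)*(44 + u) = -3 + 2*u*(44 + u))
N = -299
H = 9966023/5734257 (H = 9966023*(1/5734257) = 9966023/5734257 ≈ 1.7380)
g(J) = 474 (g(J) = 773 - 299 = 474)
1/(g(y(45)) + H) = 1/(474 + 9966023/5734257) = 1/(2728003841/5734257) = 5734257/2728003841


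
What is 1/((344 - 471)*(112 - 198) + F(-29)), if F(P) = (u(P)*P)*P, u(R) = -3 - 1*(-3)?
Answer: 1/10922 ≈ 9.1558e-5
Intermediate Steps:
u(R) = 0 (u(R) = -3 + 3 = 0)
F(P) = 0 (F(P) = (0*P)*P = 0*P = 0)
1/((344 - 471)*(112 - 198) + F(-29)) = 1/((344 - 471)*(112 - 198) + 0) = 1/(-127*(-86) + 0) = 1/(10922 + 0) = 1/10922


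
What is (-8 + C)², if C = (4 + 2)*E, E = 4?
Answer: 256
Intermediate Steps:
C = 24 (C = (4 + 2)*4 = 6*4 = 24)
(-8 + C)² = (-8 + 24)² = 16² = 256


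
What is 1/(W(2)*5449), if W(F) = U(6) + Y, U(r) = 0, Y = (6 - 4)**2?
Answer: 1/21796 ≈ 4.5880e-5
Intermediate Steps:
Y = 4 (Y = 2**2 = 4)
W(F) = 4 (W(F) = 0 + 4 = 4)
1/(W(2)*5449) = 1/(4*5449) = 1/21796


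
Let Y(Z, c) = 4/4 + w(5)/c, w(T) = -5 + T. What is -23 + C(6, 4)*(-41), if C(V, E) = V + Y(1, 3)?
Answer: -310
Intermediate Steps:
Y(Z, c) = 1 (Y(Z, c) = 4/4 + (-5 + 5)/c = 4*(1/4) + 0/c = 1 + 0 = 1)
C(V, E) = 1 + V (C(V, E) = V + 1 = 1 + V)
-23 + C(6, 4)*(-41) = -23 + (1 + 6)*(-41) = -23 + 7*(-41) = -23 - 287 = -310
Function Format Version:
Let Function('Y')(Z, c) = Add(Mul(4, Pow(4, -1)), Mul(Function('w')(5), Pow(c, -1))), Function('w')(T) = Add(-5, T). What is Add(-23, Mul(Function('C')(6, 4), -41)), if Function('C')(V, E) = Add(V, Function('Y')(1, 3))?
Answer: -310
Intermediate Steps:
Function('Y')(Z, c) = 1 (Function('Y')(Z, c) = Add(Mul(4, Pow(4, -1)), Mul(Add(-5, 5), Pow(c, -1))) = Add(Mul(4, Rational(1, 4)), Mul(0, Pow(c, -1))) = Add(1, 0) = 1)
Function('C')(V, E) = Add(1, V) (Function('C')(V, E) = Add(V, 1) = Add(1, V))
Add(-23, Mul(Function('C')(6, 4), -41)) = Add(-23, Mul(Add(1, 6), -41)) = Add(-23, Mul(7, -41)) = Add(-23, -287) = -310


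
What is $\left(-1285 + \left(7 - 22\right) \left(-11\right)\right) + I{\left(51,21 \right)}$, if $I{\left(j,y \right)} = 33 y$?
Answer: $-427$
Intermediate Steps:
$\left(-1285 + \left(7 - 22\right) \left(-11\right)\right) + I{\left(51,21 \right)} = \left(-1285 + \left(7 - 22\right) \left(-11\right)\right) + 33 \cdot 21 = \left(-1285 - -165\right) + 693 = \left(-1285 + 165\right) + 693 = -1120 + 693 = -427$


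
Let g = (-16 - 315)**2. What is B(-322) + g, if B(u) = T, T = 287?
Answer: 109848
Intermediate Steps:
g = 109561 (g = (-331)**2 = 109561)
B(u) = 287
B(-322) + g = 287 + 109561 = 109848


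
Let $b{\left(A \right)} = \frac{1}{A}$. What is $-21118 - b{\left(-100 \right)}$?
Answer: $- \frac{2111799}{100} \approx -21118.0$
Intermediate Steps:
$-21118 - b{\left(-100 \right)} = -21118 - \frac{1}{-100} = -21118 - - \frac{1}{100} = -21118 + \frac{1}{100} = - \frac{2111799}{100}$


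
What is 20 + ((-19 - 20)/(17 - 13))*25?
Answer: -895/4 ≈ -223.75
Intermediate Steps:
20 + ((-19 - 20)/(17 - 13))*25 = 20 - 39/4*25 = 20 - 975/4 = -895/4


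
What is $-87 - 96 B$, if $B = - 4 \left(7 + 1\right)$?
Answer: $2985$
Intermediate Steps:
$B = -32$ ($B = \left(-4\right) 8 = -32$)
$-87 - 96 B = -87 - -3072 = -87 + 3072 = 2985$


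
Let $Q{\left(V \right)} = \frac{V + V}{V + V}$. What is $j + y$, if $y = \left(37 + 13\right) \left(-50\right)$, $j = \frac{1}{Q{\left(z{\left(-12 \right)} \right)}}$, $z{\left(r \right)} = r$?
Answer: $-2499$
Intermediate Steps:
$Q{\left(V \right)} = 1$ ($Q{\left(V \right)} = \frac{2 V}{2 V} = 2 V \frac{1}{2 V} = 1$)
$j = 1$ ($j = 1^{-1} = 1$)
$y = -2500$ ($y = 50 \left(-50\right) = -2500$)
$j + y = 1 - 2500 = -2499$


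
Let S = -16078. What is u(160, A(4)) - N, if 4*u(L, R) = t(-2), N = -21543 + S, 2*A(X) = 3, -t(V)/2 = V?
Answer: 37622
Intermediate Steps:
t(V) = -2*V
A(X) = 3/2 (A(X) = (½)*3 = 3/2)
N = -37621 (N = -21543 - 16078 = -37621)
u(L, R) = 1 (u(L, R) = (-2*(-2))/4 = (¼)*4 = 1)
u(160, A(4)) - N = 1 - 1*(-37621) = 1 + 37621 = 37622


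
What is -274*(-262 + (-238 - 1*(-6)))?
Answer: 135356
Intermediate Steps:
-274*(-262 + (-238 - 1*(-6))) = -274*(-262 + (-238 + 6)) = -274*(-262 - 232) = -274*(-494) = 135356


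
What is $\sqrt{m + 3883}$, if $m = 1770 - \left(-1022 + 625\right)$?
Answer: $55 \sqrt{2} \approx 77.782$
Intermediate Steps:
$m = 2167$ ($m = 1770 - -397 = 1770 + 397 = 2167$)
$\sqrt{m + 3883} = \sqrt{2167 + 3883} = \sqrt{6050} = 55 \sqrt{2}$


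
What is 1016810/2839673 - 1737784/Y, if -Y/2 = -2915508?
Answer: 124287134291/2069772337221 ≈ 0.060049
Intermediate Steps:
Y = 5831016 (Y = -2*(-2915508) = 5831016)
1016810/2839673 - 1737784/Y = 1016810/2839673 - 1737784/5831016 = 1016810*(1/2839673) - 1737784*1/5831016 = 1016810/2839673 - 217223/728877 = 124287134291/2069772337221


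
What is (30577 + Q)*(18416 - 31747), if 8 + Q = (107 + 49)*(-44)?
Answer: -316011355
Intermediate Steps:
Q = -6872 (Q = -8 + (107 + 49)*(-44) = -8 + 156*(-44) = -8 - 6864 = -6872)
(30577 + Q)*(18416 - 31747) = (30577 - 6872)*(18416 - 31747) = 23705*(-13331) = -316011355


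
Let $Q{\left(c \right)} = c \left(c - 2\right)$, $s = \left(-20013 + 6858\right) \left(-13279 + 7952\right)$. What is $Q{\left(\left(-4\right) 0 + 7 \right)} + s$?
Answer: $70076720$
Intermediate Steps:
$s = 70076685$ ($s = \left(-13155\right) \left(-5327\right) = 70076685$)
$Q{\left(c \right)} = c \left(-2 + c\right)$
$Q{\left(\left(-4\right) 0 + 7 \right)} + s = \left(\left(-4\right) 0 + 7\right) \left(-2 + \left(\left(-4\right) 0 + 7\right)\right) + 70076685 = \left(0 + 7\right) \left(-2 + \left(0 + 7\right)\right) + 70076685 = 7 \left(-2 + 7\right) + 70076685 = 7 \cdot 5 + 70076685 = 35 + 70076685 = 70076720$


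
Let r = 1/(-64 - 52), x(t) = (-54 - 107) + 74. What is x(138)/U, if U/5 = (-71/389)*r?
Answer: -3925788/355 ≈ -11059.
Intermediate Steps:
x(t) = -87 (x(t) = -161 + 74 = -87)
r = -1/116 (r = 1/(-116) = -1/116 ≈ -0.0086207)
U = 355/45124 (U = 5*(-71/389*(-1/116)) = 5*(71/45124) = 355/45124 ≈ 0.0078672)
x(138)/U = -87/355/45124 = -87*45124/355 = -3925788/355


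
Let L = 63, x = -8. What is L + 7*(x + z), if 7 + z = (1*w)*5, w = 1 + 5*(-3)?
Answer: -532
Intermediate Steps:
w = -14 (w = 1 - 15 = -14)
z = -77 (z = -7 + (1*(-14))*5 = -7 - 14*5 = -7 - 70 = -77)
L + 7*(x + z) = 63 + 7*(-8 - 77) = 63 + 7*(-85) = 63 - 595 = -532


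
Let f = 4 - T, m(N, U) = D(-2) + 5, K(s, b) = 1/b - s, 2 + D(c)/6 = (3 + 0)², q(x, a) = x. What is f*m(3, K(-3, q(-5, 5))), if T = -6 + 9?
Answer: 47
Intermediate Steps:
T = 3
D(c) = 42 (D(c) = -12 + 6*(3 + 0)² = -12 + 6*3² = -12 + 6*9 = -12 + 54 = 42)
m(N, U) = 47 (m(N, U) = 42 + 5 = 47)
f = 1 (f = 4 - 1*3 = 4 - 3 = 1)
f*m(3, K(-3, q(-5, 5))) = 1*47 = 47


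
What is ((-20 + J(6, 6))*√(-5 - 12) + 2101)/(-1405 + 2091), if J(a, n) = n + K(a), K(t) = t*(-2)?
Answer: 2101/686 - 13*I*√17/343 ≈ 3.0627 - 0.15627*I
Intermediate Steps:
K(t) = -2*t
J(a, n) = n - 2*a
((-20 + J(6, 6))*√(-5 - 12) + 2101)/(-1405 + 2091) = ((-20 + (6 - 2*6))*√(-5 - 12) + 2101)/(-1405 + 2091) = ((-20 + (6 - 12))*√(-17) + 2101)/686 = ((-20 - 6)*(I*√17) + 2101)*(1/686) = (-26*I*√17 + 2101)*(1/686) = (2101 - 26*I*√17)*(1/686) = 2101/686 - 13*I*√17/343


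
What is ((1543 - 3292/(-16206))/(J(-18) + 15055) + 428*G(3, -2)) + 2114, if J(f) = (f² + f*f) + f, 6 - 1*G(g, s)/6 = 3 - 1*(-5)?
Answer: -76814052527/25419111 ≈ -3021.9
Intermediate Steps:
G(g, s) = -12 (G(g, s) = 36 - 6*(3 - 1*(-5)) = 36 - 6*(3 + 5) = 36 - 6*8 = 36 - 48 = -12)
J(f) = f + 2*f² (J(f) = (f² + f²) + f = 2*f² + f = f + 2*f²)
((1543 - 3292/(-16206))/(J(-18) + 15055) + 428*G(3, -2)) + 2114 = ((1543 - 3292/(-16206))/(-18*(1 + 2*(-18)) + 15055) + 428*(-12)) + 2114 = ((1543 - 3292*(-1/16206))/(-18*(1 - 36) + 15055) - 5136) + 2114 = ((1543 + 1646/8103)/(-18*(-35) + 15055) - 5136) + 2114 = (12504575/(8103*(630 + 15055)) - 5136) + 2114 = ((12504575/8103)/15685 - 5136) + 2114 = ((12504575/8103)*(1/15685) - 5136) + 2114 = (2500915/25419111 - 5136) + 2114 = -130550053181/25419111 + 2114 = -76814052527/25419111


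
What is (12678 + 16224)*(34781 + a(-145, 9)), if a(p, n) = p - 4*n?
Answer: 1000009200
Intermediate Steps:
(12678 + 16224)*(34781 + a(-145, 9)) = (12678 + 16224)*(34781 + (-145 - 4*9)) = 28902*(34781 + (-145 - 36)) = 28902*(34781 - 181) = 28902*34600 = 1000009200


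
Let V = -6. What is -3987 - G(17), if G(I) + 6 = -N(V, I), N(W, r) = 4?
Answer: -3977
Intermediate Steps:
G(I) = -10 (G(I) = -6 - 1*4 = -6 - 4 = -10)
-3987 - G(17) = -3987 - 1*(-10) = -3987 + 10 = -3977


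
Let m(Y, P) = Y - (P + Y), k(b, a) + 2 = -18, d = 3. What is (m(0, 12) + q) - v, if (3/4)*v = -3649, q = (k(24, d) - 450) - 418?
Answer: 11896/3 ≈ 3965.3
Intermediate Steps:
k(b, a) = -20 (k(b, a) = -2 - 18 = -20)
q = -888 (q = (-20 - 450) - 418 = -470 - 418 = -888)
v = -14596/3 (v = (4/3)*(-3649) = -14596/3 ≈ -4865.3)
m(Y, P) = -P (m(Y, P) = Y + (-P - Y) = -P)
(m(0, 12) + q) - v = (-1*12 - 888) - 1*(-14596/3) = (-12 - 888) + 14596/3 = -900 + 14596/3 = 11896/3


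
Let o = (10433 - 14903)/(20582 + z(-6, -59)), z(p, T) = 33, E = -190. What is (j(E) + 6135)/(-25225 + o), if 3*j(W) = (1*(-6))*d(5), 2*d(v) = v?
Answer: -25273990/104003569 ≈ -0.24301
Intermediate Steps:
d(v) = v/2
o = -894/4123 (o = (10433 - 14903)/(20582 + 33) = -4470/20615 = -4470*1/20615 = -894/4123 ≈ -0.21683)
j(W) = -5 (j(W) = ((1*(-6))*((½)*5))/3 = (-6*5/2)/3 = (⅓)*(-15) = -5)
(j(E) + 6135)/(-25225 + o) = (-5 + 6135)/(-25225 - 894/4123) = 6130/(-104003569/4123) = 6130*(-4123/104003569) = -25273990/104003569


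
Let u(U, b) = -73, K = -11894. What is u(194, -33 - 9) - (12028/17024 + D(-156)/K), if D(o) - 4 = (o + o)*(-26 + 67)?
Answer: -99618791/1332128 ≈ -74.782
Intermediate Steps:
D(o) = 4 + 82*o (D(o) = 4 + (o + o)*(-26 + 67) = 4 + (2*o)*41 = 4 + 82*o)
u(194, -33 - 9) - (12028/17024 + D(-156)/K) = -73 - (12028/17024 + (4 + 82*(-156))/(-11894)) = -73 - (12028*(1/17024) + (4 - 12792)*(-1/11894)) = -73 - (3007/4256 - 12788*(-1/11894)) = -73 - (3007/4256 + 6394/5947) = -73 - 1*2373447/1332128 = -73 - 2373447/1332128 = -99618791/1332128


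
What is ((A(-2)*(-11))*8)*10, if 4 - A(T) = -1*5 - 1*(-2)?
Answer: -6160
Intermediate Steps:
A(T) = 7 (A(T) = 4 - (-1*5 - 1*(-2)) = 4 - (-5 + 2) = 4 - 1*(-3) = 4 + 3 = 7)
((A(-2)*(-11))*8)*10 = ((7*(-11))*8)*10 = -77*8*10 = -616*10 = -6160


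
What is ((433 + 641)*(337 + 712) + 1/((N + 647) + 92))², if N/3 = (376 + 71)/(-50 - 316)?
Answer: 10215295536900454963264/8048063521 ≈ 1.2693e+12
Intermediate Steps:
N = -447/122 (N = 3*((376 + 71)/(-50 - 316)) = 3*(447/(-366)) = 3*(447*(-1/366)) = 3*(-149/122) = -447/122 ≈ -3.6639)
((433 + 641)*(337 + 712) + 1/((N + 647) + 92))² = ((433 + 641)*(337 + 712) + 1/((-447/122 + 647) + 92))² = (1074*1049 + 1/(78487/122 + 92))² = (1126626 + 1/(89711/122))² = (1126626 + 122/89711)² = (101070745208/89711)² = 10215295536900454963264/8048063521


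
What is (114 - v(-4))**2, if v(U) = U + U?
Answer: 14884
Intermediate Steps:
v(U) = 2*U
(114 - v(-4))**2 = (114 - 2*(-4))**2 = (114 - 1*(-8))**2 = (114 + 8)**2 = 122**2 = 14884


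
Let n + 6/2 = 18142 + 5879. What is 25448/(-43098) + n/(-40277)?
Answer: -1030048430/867929073 ≈ -1.1868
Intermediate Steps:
n = 24018 (n = -3 + (18142 + 5879) = -3 + 24021 = 24018)
25448/(-43098) + n/(-40277) = 25448/(-43098) + 24018/(-40277) = 25448*(-1/43098) + 24018*(-1/40277) = -12724/21549 - 24018/40277 = -1030048430/867929073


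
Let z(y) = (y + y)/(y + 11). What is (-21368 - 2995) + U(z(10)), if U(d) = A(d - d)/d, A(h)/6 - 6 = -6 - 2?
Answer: -121878/5 ≈ -24376.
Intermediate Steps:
z(y) = 2*y/(11 + y) (z(y) = (2*y)/(11 + y) = 2*y/(11 + y))
A(h) = -12 (A(h) = 36 + 6*(-6 - 2) = 36 + 6*(-8) = 36 - 48 = -12)
U(d) = -12/d
(-21368 - 2995) + U(z(10)) = (-21368 - 2995) - 12/(2*10/(11 + 10)) = -24363 - 12/(2*10/21) = -24363 - 12/(2*10*(1/21)) = -24363 - 12/20/21 = -24363 - 12*21/20 = -24363 - 63/5 = -121878/5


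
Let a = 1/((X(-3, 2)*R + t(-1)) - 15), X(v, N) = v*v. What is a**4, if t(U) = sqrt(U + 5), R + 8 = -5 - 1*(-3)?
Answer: 1/112550881 ≈ 8.8849e-9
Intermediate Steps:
X(v, N) = v**2
R = -10 (R = -8 + (-5 - 1*(-3)) = -8 + (-5 + 3) = -8 - 2 = -10)
t(U) = sqrt(5 + U)
a = -1/103 (a = 1/(((-3)**2*(-10) + sqrt(5 - 1)) - 15) = 1/((9*(-10) + sqrt(4)) - 15) = 1/((-90 + 2) - 15) = 1/(-88 - 15) = 1/(-103) = -1/103 ≈ -0.0097087)
a**4 = (-1/103)**4 = 1/112550881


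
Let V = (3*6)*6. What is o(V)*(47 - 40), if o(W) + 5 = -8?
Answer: -91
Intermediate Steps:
V = 108 (V = 18*6 = 108)
o(W) = -13 (o(W) = -5 - 8 = -13)
o(V)*(47 - 40) = -13*(47 - 40) = -13*7 = -91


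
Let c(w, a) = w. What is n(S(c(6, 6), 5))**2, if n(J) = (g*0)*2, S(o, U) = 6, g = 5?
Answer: 0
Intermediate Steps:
n(J) = 0 (n(J) = (5*0)*2 = 0*2 = 0)
n(S(c(6, 6), 5))**2 = 0**2 = 0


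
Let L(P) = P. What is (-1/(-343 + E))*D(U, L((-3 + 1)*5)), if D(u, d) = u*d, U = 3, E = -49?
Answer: -15/196 ≈ -0.076531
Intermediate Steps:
D(u, d) = d*u
(-1/(-343 + E))*D(U, L((-3 + 1)*5)) = (-1/(-343 - 49))*(((-3 + 1)*5)*3) = (-1/(-392))*(-2*5*3) = (-1*(-1/392))*(-10*3) = (1/392)*(-30) = -15/196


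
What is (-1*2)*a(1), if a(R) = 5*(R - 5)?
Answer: 40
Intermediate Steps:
a(R) = -25 + 5*R (a(R) = 5*(-5 + R) = -25 + 5*R)
(-1*2)*a(1) = (-1*2)*(-25 + 5*1) = -2*(-25 + 5) = -2*(-20) = 40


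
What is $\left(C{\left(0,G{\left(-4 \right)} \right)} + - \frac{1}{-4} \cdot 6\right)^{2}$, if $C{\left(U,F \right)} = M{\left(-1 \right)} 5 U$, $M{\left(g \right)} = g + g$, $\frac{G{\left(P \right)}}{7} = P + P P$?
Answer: $\frac{9}{4} \approx 2.25$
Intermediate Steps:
$G{\left(P \right)} = 7 P + 7 P^{2}$ ($G{\left(P \right)} = 7 \left(P + P P\right) = 7 \left(P + P^{2}\right) = 7 P + 7 P^{2}$)
$M{\left(g \right)} = 2 g$
$C{\left(U,F \right)} = - 10 U$ ($C{\left(U,F \right)} = 2 \left(-1\right) 5 U = \left(-2\right) 5 U = - 10 U$)
$\left(C{\left(0,G{\left(-4 \right)} \right)} + - \frac{1}{-4} \cdot 6\right)^{2} = \left(\left(-10\right) 0 + - \frac{1}{-4} \cdot 6\right)^{2} = \left(0 + \left(-1\right) \left(- \frac{1}{4}\right) 6\right)^{2} = \left(0 + \frac{1}{4} \cdot 6\right)^{2} = \left(0 + \frac{3}{2}\right)^{2} = \left(\frac{3}{2}\right)^{2} = \frac{9}{4}$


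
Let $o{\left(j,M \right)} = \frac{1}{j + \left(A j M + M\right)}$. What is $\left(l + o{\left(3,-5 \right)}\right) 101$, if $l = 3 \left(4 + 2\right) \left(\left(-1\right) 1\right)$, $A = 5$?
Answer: $- \frac{140087}{77} \approx -1819.3$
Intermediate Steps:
$o{\left(j,M \right)} = \frac{1}{M + j + 5 M j}$ ($o{\left(j,M \right)} = \frac{1}{j + \left(5 j M + M\right)} = \frac{1}{j + \left(5 M j + M\right)} = \frac{1}{j + \left(M + 5 M j\right)} = \frac{1}{M + j + 5 M j}$)
$l = -18$ ($l = 3 \cdot 6 \left(-1\right) = 18 \left(-1\right) = -18$)
$\left(l + o{\left(3,-5 \right)}\right) 101 = \left(-18 + \frac{1}{-5 + 3 + 5 \left(-5\right) 3}\right) 101 = \left(-18 + \frac{1}{-5 + 3 - 75}\right) 101 = \left(-18 + \frac{1}{-77}\right) 101 = \left(-18 - \frac{1}{77}\right) 101 = \left(- \frac{1387}{77}\right) 101 = - \frac{140087}{77}$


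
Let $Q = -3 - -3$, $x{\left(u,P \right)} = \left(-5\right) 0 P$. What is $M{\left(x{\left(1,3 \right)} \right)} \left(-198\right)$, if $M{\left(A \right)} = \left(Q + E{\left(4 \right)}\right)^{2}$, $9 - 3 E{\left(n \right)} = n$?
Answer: $-550$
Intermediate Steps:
$x{\left(u,P \right)} = 0$ ($x{\left(u,P \right)} = 0 P = 0$)
$E{\left(n \right)} = 3 - \frac{n}{3}$
$Q = 0$ ($Q = -3 + 3 = 0$)
$M{\left(A \right)} = \frac{25}{9}$ ($M{\left(A \right)} = \left(0 + \left(3 - \frac{4}{3}\right)\right)^{2} = \left(0 + \frac{5}{3}\right)^{2} = \left(\frac{5}{3}\right)^{2} = \frac{25}{9}$)
$M{\left(x{\left(1,3 \right)} \right)} \left(-198\right) = \frac{25}{9} \left(-198\right) = -550$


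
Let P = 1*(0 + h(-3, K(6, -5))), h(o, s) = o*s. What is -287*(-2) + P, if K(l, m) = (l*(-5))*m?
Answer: 124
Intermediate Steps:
K(l, m) = -5*l*m (K(l, m) = (-5*l)*m = -5*l*m)
P = -450 (P = 1*(0 - (-15)*6*(-5)) = 1*(0 - 3*150) = 1*(0 - 450) = 1*(-450) = -450)
-287*(-2) + P = -287*(-2) - 450 = -41*(-14) - 450 = 574 - 450 = 124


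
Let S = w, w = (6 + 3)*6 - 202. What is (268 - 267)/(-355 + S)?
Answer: -1/503 ≈ -0.0019881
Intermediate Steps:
w = -148 (w = 9*6 - 202 = 54 - 202 = -148)
S = -148
(268 - 267)/(-355 + S) = (268 - 267)/(-355 - 148) = 1/(-503) = 1*(-1/503) = -1/503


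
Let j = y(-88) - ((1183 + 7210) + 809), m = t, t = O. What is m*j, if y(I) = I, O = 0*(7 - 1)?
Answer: 0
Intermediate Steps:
O = 0 (O = 0*6 = 0)
t = 0
m = 0
j = -9290 (j = -88 - ((1183 + 7210) + 809) = -88 - (8393 + 809) = -88 - 1*9202 = -88 - 9202 = -9290)
m*j = 0*(-9290) = 0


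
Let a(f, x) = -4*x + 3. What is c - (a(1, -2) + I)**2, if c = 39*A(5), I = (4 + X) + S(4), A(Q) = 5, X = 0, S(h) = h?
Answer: -166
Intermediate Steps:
a(f, x) = 3 - 4*x
I = 8 (I = (4 + 0) + 4 = 4 + 4 = 8)
c = 195 (c = 39*5 = 195)
c - (a(1, -2) + I)**2 = 195 - ((3 - 4*(-2)) + 8)**2 = 195 - ((3 + 8) + 8)**2 = 195 - (11 + 8)**2 = 195 - 1*19**2 = 195 - 1*361 = 195 - 361 = -166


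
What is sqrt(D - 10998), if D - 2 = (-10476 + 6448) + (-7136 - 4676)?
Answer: 2*I*sqrt(6709) ≈ 163.82*I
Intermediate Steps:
D = -15838 (D = 2 + ((-10476 + 6448) + (-7136 - 4676)) = 2 + (-4028 - 11812) = 2 - 15840 = -15838)
sqrt(D - 10998) = sqrt(-15838 - 10998) = sqrt(-26836) = 2*I*sqrt(6709)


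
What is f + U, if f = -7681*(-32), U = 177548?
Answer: 423340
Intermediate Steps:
f = 245792
f + U = 245792 + 177548 = 423340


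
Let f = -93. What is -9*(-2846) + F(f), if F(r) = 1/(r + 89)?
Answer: 102455/4 ≈ 25614.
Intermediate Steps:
F(r) = 1/(89 + r)
-9*(-2846) + F(f) = -9*(-2846) + 1/(89 - 93) = 25614 + 1/(-4) = 25614 - ¼ = 102455/4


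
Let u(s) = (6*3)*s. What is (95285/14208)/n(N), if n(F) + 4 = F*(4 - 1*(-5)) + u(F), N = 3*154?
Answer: 19057/35434752 ≈ 0.00053781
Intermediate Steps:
N = 462
u(s) = 18*s
n(F) = -4 + 27*F (n(F) = -4 + (F*(4 - 1*(-5)) + 18*F) = -4 + (F*(4 + 5) + 18*F) = -4 + (F*9 + 18*F) = -4 + (9*F + 18*F) = -4 + 27*F)
(95285/14208)/n(N) = (95285/14208)/(-4 + 27*462) = (95285*(1/14208))/(-4 + 12474) = (95285/14208)/12470 = (95285/14208)*(1/12470) = 19057/35434752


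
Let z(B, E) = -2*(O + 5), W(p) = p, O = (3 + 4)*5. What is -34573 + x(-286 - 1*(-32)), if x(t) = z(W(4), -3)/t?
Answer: -4390731/127 ≈ -34573.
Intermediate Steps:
O = 35 (O = 7*5 = 35)
z(B, E) = -80 (z(B, E) = -2*(35 + 5) = -2*40 = -80)
x(t) = -80/t
-34573 + x(-286 - 1*(-32)) = -34573 - 80/(-286 - 1*(-32)) = -34573 - 80/(-286 + 32) = -34573 - 80/(-254) = -34573 - 80*(-1/254) = -34573 + 40/127 = -4390731/127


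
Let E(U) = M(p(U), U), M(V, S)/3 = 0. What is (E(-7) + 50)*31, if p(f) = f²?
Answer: 1550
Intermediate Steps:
M(V, S) = 0 (M(V, S) = 3*0 = 0)
E(U) = 0
(E(-7) + 50)*31 = (0 + 50)*31 = 50*31 = 1550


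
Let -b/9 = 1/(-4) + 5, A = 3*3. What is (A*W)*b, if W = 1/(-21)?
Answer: 513/28 ≈ 18.321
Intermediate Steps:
W = -1/21 ≈ -0.047619
A = 9
b = -171/4 (b = -9*(1/(-4) + 5) = -9*(-1/4 + 5) = -9*19/4 = -171/4 ≈ -42.750)
(A*W)*b = (9*(-1/21))*(-171/4) = -3/7*(-171/4) = 513/28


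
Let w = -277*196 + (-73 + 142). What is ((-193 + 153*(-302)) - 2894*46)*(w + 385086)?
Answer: -59397518349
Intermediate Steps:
w = -54223 (w = -54292 + 69 = -54223)
((-193 + 153*(-302)) - 2894*46)*(w + 385086) = ((-193 + 153*(-302)) - 2894*46)*(-54223 + 385086) = ((-193 - 46206) - 133124)*330863 = (-46399 - 133124)*330863 = -179523*330863 = -59397518349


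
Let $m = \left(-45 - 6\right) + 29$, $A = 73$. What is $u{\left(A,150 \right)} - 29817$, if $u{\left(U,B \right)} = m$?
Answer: $-29839$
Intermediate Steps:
$m = -22$ ($m = -51 + 29 = -22$)
$u{\left(U,B \right)} = -22$
$u{\left(A,150 \right)} - 29817 = -22 - 29817 = -29839$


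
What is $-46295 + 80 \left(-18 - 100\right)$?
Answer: $-55735$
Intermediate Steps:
$-46295 + 80 \left(-18 - 100\right) = -46295 + 80 \left(-118\right) = -46295 - 9440 = -55735$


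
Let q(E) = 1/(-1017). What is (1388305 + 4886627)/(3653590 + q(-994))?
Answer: 6381605844/3715701029 ≈ 1.7175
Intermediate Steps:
q(E) = -1/1017
(1388305 + 4886627)/(3653590 + q(-994)) = (1388305 + 4886627)/(3653590 - 1/1017) = 6274932/(3715701029/1017) = 6274932*(1017/3715701029) = 6381605844/3715701029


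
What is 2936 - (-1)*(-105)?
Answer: 2831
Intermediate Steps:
2936 - (-1)*(-105) = 2936 - 1*105 = 2936 - 105 = 2831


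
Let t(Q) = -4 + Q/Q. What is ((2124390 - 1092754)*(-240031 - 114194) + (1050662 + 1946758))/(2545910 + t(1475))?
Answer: -365428264680/2545907 ≈ -1.4354e+5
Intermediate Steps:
t(Q) = -3 (t(Q) = -4 + 1 = -3)
((2124390 - 1092754)*(-240031 - 114194) + (1050662 + 1946758))/(2545910 + t(1475)) = ((2124390 - 1092754)*(-240031 - 114194) + (1050662 + 1946758))/(2545910 - 3) = (1031636*(-354225) + 2997420)/2545907 = (-365431262100 + 2997420)*(1/2545907) = -365428264680*1/2545907 = -365428264680/2545907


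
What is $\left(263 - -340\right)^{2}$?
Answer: $363609$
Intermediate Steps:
$\left(263 - -340\right)^{2} = \left(263 + 340\right)^{2} = 603^{2} = 363609$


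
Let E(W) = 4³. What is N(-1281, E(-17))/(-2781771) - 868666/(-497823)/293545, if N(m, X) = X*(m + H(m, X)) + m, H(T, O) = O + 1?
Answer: 3854101064222887/135503266797246495 ≈ 0.028443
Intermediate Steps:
E(W) = 64
H(T, O) = 1 + O
N(m, X) = m + X*(1 + X + m) (N(m, X) = X*(m + (1 + X)) + m = X*(1 + X + m) + m = m + X*(1 + X + m))
N(-1281, E(-17))/(-2781771) - 868666/(-497823)/293545 = (-1281 + 64*(-1281) + 64*(1 + 64))/(-2781771) - 868666/(-497823)/293545 = (-1281 - 81984 + 64*65)*(-1/2781771) - 868666*(-1/497823)*(1/293545) = (-1281 - 81984 + 4160)*(-1/2781771) + (868666/497823)*(1/293545) = -79105*(-1/2781771) + 868666/146133452535 = 79105/2781771 + 868666/146133452535 = 3854101064222887/135503266797246495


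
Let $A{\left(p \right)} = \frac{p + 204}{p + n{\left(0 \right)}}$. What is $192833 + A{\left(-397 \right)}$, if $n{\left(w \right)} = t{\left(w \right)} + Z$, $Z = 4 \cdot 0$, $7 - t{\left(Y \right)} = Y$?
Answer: $\frac{75205063}{390} \approx 1.9283 \cdot 10^{5}$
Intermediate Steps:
$t{\left(Y \right)} = 7 - Y$
$Z = 0$
$n{\left(w \right)} = 7 - w$ ($n{\left(w \right)} = \left(7 - w\right) + 0 = 7 - w$)
$A{\left(p \right)} = \frac{204 + p}{7 + p}$ ($A{\left(p \right)} = \frac{p + 204}{p + \left(7 - 0\right)} = \frac{204 + p}{p + \left(7 + 0\right)} = \frac{204 + p}{p + 7} = \frac{204 + p}{7 + p}$)
$192833 + A{\left(-397 \right)} = 192833 + \frac{204 - 397}{7 - 397} = 192833 + \frac{1}{-390} \left(-193\right) = 192833 - - \frac{193}{390} = 192833 + \frac{193}{390} = \frac{75205063}{390}$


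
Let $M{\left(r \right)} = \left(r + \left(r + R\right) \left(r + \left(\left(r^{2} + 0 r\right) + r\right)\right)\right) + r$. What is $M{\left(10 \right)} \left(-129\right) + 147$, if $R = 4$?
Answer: $-219153$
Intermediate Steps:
$M{\left(r \right)} = 2 r + \left(4 + r\right) \left(r^{2} + 2 r\right)$ ($M{\left(r \right)} = \left(r + \left(r + 4\right) \left(r + \left(\left(r^{2} + 0 r\right) + r\right)\right)\right) + r = \left(r + \left(4 + r\right) \left(r + \left(\left(r^{2} + 0\right) + r\right)\right)\right) + r = \left(r + \left(4 + r\right) \left(r + \left(r^{2} + r\right)\right)\right) + r = \left(r + \left(4 + r\right) \left(r + \left(r + r^{2}\right)\right)\right) + r = \left(r + \left(4 + r\right) \left(r^{2} + 2 r\right)\right) + r = 2 r + \left(4 + r\right) \left(r^{2} + 2 r\right)$)
$M{\left(10 \right)} \left(-129\right) + 147 = 10 \left(10 + 10^{2} + 6 \cdot 10\right) \left(-129\right) + 147 = 10 \left(10 + 100 + 60\right) \left(-129\right) + 147 = 10 \cdot 170 \left(-129\right) + 147 = 1700 \left(-129\right) + 147 = -219300 + 147 = -219153$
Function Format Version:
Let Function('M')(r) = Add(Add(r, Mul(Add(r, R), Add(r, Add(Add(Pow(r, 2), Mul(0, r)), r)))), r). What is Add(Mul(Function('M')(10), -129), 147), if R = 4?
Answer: -219153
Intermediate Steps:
Function('M')(r) = Add(Mul(2, r), Mul(Add(4, r), Add(Pow(r, 2), Mul(2, r)))) (Function('M')(r) = Add(Add(r, Mul(Add(r, 4), Add(r, Add(Add(Pow(r, 2), Mul(0, r)), r)))), r) = Add(Add(r, Mul(Add(4, r), Add(r, Add(Add(Pow(r, 2), 0), r)))), r) = Add(Add(r, Mul(Add(4, r), Add(r, Add(Pow(r, 2), r)))), r) = Add(Add(r, Mul(Add(4, r), Add(r, Add(r, Pow(r, 2))))), r) = Add(Add(r, Mul(Add(4, r), Add(Pow(r, 2), Mul(2, r)))), r) = Add(Mul(2, r), Mul(Add(4, r), Add(Pow(r, 2), Mul(2, r)))))
Add(Mul(Function('M')(10), -129), 147) = Add(Mul(Mul(10, Add(10, Pow(10, 2), Mul(6, 10))), -129), 147) = Add(Mul(Mul(10, Add(10, 100, 60)), -129), 147) = Add(Mul(Mul(10, 170), -129), 147) = Add(Mul(1700, -129), 147) = Add(-219300, 147) = -219153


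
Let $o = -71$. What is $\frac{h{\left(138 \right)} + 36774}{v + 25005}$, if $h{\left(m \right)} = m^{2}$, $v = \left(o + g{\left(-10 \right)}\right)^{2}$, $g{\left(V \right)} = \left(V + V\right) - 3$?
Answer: $\frac{55818}{33841} \approx 1.6494$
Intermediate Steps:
$g{\left(V \right)} = -3 + 2 V$ ($g{\left(V \right)} = 2 V - 3 = -3 + 2 V$)
$v = 8836$ ($v = \left(-71 + \left(-3 + 2 \left(-10\right)\right)\right)^{2} = \left(-71 - 23\right)^{2} = \left(-94\right)^{2} = 8836$)
$\frac{h{\left(138 \right)} + 36774}{v + 25005} = \frac{138^{2} + 36774}{8836 + 25005} = \frac{19044 + 36774}{33841} = 55818 \cdot \frac{1}{33841} = \frac{55818}{33841}$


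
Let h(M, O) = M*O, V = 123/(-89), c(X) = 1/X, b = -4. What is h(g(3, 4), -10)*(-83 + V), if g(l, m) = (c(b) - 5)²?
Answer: 8279775/356 ≈ 23258.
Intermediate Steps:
c(X) = 1/X
g(l, m) = 441/16 (g(l, m) = (1/(-4) - 5)² = (-¼ - 5)² = (-21/4)² = 441/16)
V = -123/89 (V = 123*(-1/89) = -123/89 ≈ -1.3820)
h(g(3, 4), -10)*(-83 + V) = ((441/16)*(-10))*(-83 - 123/89) = -2205/8*(-7510/89) = 8279775/356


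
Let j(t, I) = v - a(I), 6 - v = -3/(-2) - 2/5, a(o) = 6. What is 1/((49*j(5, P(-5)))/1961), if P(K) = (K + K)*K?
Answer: -19610/539 ≈ -36.382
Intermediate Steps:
P(K) = 2*K² (P(K) = (2*K)*K = 2*K²)
v = 49/10 (v = 6 - (-3/(-2) - 2/5) = 6 - (-3*(-½) - 2*⅕) = 6 - (3/2 - ⅖) = 6 - 1*11/10 = 6 - 11/10 = 49/10 ≈ 4.9000)
j(t, I) = -11/10 (j(t, I) = 49/10 - 1*6 = 49/10 - 6 = -11/10)
1/((49*j(5, P(-5)))/1961) = 1/((49*(-11/10))/1961) = 1/(-539/10*1/1961) = 1/(-539/19610) = -19610/539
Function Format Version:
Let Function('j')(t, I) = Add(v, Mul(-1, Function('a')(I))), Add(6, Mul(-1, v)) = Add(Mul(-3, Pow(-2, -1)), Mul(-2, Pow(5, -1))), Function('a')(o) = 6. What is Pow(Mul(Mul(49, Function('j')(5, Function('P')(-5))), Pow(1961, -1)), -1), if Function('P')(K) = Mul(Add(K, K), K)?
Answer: Rational(-19610, 539) ≈ -36.382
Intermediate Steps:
Function('P')(K) = Mul(2, Pow(K, 2)) (Function('P')(K) = Mul(Mul(2, K), K) = Mul(2, Pow(K, 2)))
v = Rational(49, 10) (v = Add(6, Mul(-1, Add(Mul(-3, Pow(-2, -1)), Mul(-2, Pow(5, -1))))) = Add(6, Mul(-1, Add(Mul(-3, Rational(-1, 2)), Mul(-2, Rational(1, 5))))) = Add(6, Mul(-1, Add(Rational(3, 2), Rational(-2, 5)))) = Add(6, Mul(-1, Rational(11, 10))) = Add(6, Rational(-11, 10)) = Rational(49, 10) ≈ 4.9000)
Function('j')(t, I) = Rational(-11, 10) (Function('j')(t, I) = Add(Rational(49, 10), Mul(-1, 6)) = Add(Rational(49, 10), -6) = Rational(-11, 10))
Pow(Mul(Mul(49, Function('j')(5, Function('P')(-5))), Pow(1961, -1)), -1) = Pow(Mul(Mul(49, Rational(-11, 10)), Pow(1961, -1)), -1) = Pow(Mul(Rational(-539, 10), Rational(1, 1961)), -1) = Pow(Rational(-539, 19610), -1) = Rational(-19610, 539)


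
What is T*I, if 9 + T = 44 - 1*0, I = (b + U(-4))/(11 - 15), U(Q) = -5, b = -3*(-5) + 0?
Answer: -175/2 ≈ -87.500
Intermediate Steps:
b = 15 (b = 15 + 0 = 15)
I = -5/2 (I = (15 - 5)/(11 - 15) = 10/(-4) = 10*(-¼) = -5/2 ≈ -2.5000)
T = 35 (T = -9 + (44 - 1*0) = -9 + (44 + 0) = -9 + 44 = 35)
T*I = 35*(-5/2) = -175/2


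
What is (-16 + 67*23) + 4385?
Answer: 5910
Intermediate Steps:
(-16 + 67*23) + 4385 = (-16 + 1541) + 4385 = 1525 + 4385 = 5910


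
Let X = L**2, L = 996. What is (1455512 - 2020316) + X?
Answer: 427212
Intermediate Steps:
X = 992016 (X = 996**2 = 992016)
(1455512 - 2020316) + X = (1455512 - 2020316) + 992016 = -564804 + 992016 = 427212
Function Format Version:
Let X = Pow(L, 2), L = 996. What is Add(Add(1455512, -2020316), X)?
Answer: 427212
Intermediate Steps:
X = 992016 (X = Pow(996, 2) = 992016)
Add(Add(1455512, -2020316), X) = Add(Add(1455512, -2020316), 992016) = Add(-564804, 992016) = 427212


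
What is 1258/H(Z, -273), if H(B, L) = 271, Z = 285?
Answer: 1258/271 ≈ 4.6421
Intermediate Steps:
1258/H(Z, -273) = 1258/271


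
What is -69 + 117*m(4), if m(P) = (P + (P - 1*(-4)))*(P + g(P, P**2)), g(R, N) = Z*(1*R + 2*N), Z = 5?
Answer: 258267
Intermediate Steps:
g(R, N) = 5*R + 10*N (g(R, N) = 5*(1*R + 2*N) = 5*(R + 2*N) = 5*R + 10*N)
m(P) = (4 + 2*P)*(6*P + 10*P**2) (m(P) = (P + (P - 1*(-4)))*(P + (5*P + 10*P**2)) = (P + (P + 4))*(6*P + 10*P**2) = (P + (4 + P))*(6*P + 10*P**2) = (4 + 2*P)*(6*P + 10*P**2))
-69 + 117*m(4) = -69 + 117*(4*4*(6 + 5*4**2 + 13*4)) = -69 + 117*(4*4*(6 + 5*16 + 52)) = -69 + 117*(4*4*(6 + 80 + 52)) = -69 + 117*(4*4*138) = -69 + 117*2208 = -69 + 258336 = 258267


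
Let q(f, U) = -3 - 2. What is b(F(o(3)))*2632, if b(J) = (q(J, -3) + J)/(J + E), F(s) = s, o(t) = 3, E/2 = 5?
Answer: -5264/13 ≈ -404.92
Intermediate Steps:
E = 10 (E = 2*5 = 10)
q(f, U) = -5
b(J) = (-5 + J)/(10 + J) (b(J) = (-5 + J)/(J + 10) = (-5 + J)/(10 + J))
b(F(o(3)))*2632 = ((-5 + 3)/(10 + 3))*2632 = (-2/13)*2632 = ((1/13)*(-2))*2632 = -2/13*2632 = -5264/13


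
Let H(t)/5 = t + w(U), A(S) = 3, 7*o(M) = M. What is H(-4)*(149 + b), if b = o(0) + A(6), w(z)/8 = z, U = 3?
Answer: 15200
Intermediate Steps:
o(M) = M/7
w(z) = 8*z
H(t) = 120 + 5*t (H(t) = 5*(t + 8*3) = 5*(t + 24) = 5*(24 + t) = 120 + 5*t)
b = 3 (b = (⅐)*0 + 3 = 0 + 3 = 3)
H(-4)*(149 + b) = (120 + 5*(-4))*(149 + 3) = (120 - 20)*152 = 100*152 = 15200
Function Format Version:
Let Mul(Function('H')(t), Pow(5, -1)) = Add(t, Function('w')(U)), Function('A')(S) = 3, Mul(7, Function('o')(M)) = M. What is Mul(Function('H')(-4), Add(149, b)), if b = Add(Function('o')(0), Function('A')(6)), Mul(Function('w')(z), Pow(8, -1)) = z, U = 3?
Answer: 15200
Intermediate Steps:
Function('o')(M) = Mul(Rational(1, 7), M)
Function('w')(z) = Mul(8, z)
Function('H')(t) = Add(120, Mul(5, t)) (Function('H')(t) = Mul(5, Add(t, Mul(8, 3))) = Mul(5, Add(t, 24)) = Mul(5, Add(24, t)) = Add(120, Mul(5, t)))
b = 3 (b = Add(Mul(Rational(1, 7), 0), 3) = Add(0, 3) = 3)
Mul(Function('H')(-4), Add(149, b)) = Mul(Add(120, Mul(5, -4)), Add(149, 3)) = Mul(Add(120, -20), 152) = Mul(100, 152) = 15200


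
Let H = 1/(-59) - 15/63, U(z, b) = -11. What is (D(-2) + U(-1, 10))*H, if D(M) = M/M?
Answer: 3160/1239 ≈ 2.5504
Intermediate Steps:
H = -316/1239 (H = 1*(-1/59) - 15*1/63 = -1/59 - 5/21 = -316/1239 ≈ -0.25504)
D(M) = 1
(D(-2) + U(-1, 10))*H = (1 - 11)*(-316/1239) = -10*(-316/1239) = 3160/1239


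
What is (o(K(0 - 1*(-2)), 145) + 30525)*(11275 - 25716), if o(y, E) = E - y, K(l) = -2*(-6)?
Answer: -442732178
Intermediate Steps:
K(l) = 12
(o(K(0 - 1*(-2)), 145) + 30525)*(11275 - 25716) = ((145 - 1*12) + 30525)*(11275 - 25716) = ((145 - 12) + 30525)*(-14441) = (133 + 30525)*(-14441) = 30658*(-14441) = -442732178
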